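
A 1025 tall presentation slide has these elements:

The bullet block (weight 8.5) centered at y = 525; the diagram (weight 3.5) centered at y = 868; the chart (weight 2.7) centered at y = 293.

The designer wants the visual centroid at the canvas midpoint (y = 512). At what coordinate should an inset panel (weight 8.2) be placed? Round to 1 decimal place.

After adding the inset panel, total weight = 8.5 + 3.5 + 2.7 + 8.2 = 22.9.
y: need Σw·y = 22.9·512 = 11724.8. Existing = 8.5·525 + 3.5·868 + 2.7·293 = 8291.6. Remainder 3433.2 / 8.2 ≈ 418.68.

y ≈ 418.7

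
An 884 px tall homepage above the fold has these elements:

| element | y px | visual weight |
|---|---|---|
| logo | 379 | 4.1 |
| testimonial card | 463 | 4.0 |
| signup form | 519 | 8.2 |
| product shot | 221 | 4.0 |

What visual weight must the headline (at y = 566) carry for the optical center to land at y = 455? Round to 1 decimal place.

Fixed elements: Σw = 4.1 + 4.0 + 8.2 + 4.0 = 20.3, Σw·y = 4.1·379 + 4.0·463 + 8.2·519 + 4.0·221 = 8545.7.
Balance at y = 455 requires (8545.7 + w·566) / (20.3 + w) = 455.
So w = (455·20.3 − 8545.7)/(566 − 455) = 690.8/111 ≈ 6.22.

w ≈ 6.2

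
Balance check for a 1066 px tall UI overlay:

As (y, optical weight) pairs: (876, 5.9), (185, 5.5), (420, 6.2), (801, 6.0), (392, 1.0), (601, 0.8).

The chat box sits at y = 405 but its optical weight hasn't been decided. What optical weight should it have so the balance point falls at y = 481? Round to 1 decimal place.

w ≈ 29.6

Existing Σw = 25.4 (5.9 + 5.5 + 6.2 + 6.0 + 1.0 + 0.8); existing moment 5.9·876 + 5.5·185 + 6.2·420 + 6.0·801 + 1.0·392 + 0.8·601 = 14468.7.
Balance at y = 481 requires (14468.7 + w·405) / (25.4 + w) = 481.
So w = (481·25.4 − 14468.7)/(405 − 481) = -2251.3/-76 ≈ 29.62.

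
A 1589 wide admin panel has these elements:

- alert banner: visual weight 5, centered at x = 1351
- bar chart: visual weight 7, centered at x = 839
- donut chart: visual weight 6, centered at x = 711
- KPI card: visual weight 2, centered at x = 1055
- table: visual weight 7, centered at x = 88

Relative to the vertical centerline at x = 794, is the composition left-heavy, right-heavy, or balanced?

Weights sum to 5 + 7 + 6 + 2 + 7 = 27.
x-moment: 5·1351 + 7·839 + 6·711 + 2·1055 + 7·88 = 19620; centroid 19620/27 ≈ 726.67.
Since 726.7 is left of 794, the composition reads left-heavy.

left-heavy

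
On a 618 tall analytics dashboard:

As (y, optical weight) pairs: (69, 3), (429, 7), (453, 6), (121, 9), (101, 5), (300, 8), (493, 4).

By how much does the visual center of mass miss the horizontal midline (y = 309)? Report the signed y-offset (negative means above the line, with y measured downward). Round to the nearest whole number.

Σw = 3 + 7 + 6 + 9 + 5 + 8 + 4 = 42.
y-moment: 3·69 + 7·429 + 6·453 + 9·121 + 5·101 + 8·300 + 4·493 = 11894; centroid 11894/42 ≈ 283.19.
Difference: 283.19 − 309 ≈ -25.81.

≈ -26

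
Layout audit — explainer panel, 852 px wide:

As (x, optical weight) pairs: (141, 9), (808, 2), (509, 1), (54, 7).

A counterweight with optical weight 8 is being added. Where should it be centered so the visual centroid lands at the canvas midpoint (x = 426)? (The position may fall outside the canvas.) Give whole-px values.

After adding the counterweight, total weight = 9 + 2 + 1 + 7 + 8 = 27.
Along x: (3772 + 8·x) / 27 = 426 (existing moment 9·141 + 2·808 + 1·509 + 7·54 = 3772) ⇒ x = (11502 − 3772) / 8 ≈ 966.25.

x ≈ 966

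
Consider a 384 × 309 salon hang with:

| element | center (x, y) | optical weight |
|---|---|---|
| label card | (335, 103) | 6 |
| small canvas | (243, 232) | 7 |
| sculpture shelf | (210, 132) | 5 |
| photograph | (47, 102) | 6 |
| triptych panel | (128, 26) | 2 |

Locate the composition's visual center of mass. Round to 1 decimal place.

(203.8, 137.2)

Σw = 6 + 7 + 5 + 6 + 2 = 26.
x: (6·335 + 7·243 + 5·210 + 6·47 + 2·128) / 26 = 5299 / 26 ≈ 203.81
y: (6·103 + 7·232 + 5·132 + 6·102 + 2·26) / 26 = 3566 / 26 ≈ 137.15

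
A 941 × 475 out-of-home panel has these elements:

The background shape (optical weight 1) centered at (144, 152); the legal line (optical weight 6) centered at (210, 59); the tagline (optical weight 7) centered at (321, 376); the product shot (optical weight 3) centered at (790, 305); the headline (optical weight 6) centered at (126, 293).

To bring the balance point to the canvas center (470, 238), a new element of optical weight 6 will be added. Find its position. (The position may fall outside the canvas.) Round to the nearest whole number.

(1142, 182)

After adding the new element, total weight = 1 + 6 + 7 + 3 + 6 + 6 = 29.
x: need Σw·x = 29·470 = 13630. Existing = 1·144 + 6·210 + 7·321 + 3·790 + 6·126 = 6777. Remainder 6853 / 6 ≈ 1142.17.
y: need Σw·y = 29·238 = 6902. Existing = 1·152 + 6·59 + 7·376 + 3·305 + 6·293 = 5811. Remainder 1091 / 6 ≈ 181.83.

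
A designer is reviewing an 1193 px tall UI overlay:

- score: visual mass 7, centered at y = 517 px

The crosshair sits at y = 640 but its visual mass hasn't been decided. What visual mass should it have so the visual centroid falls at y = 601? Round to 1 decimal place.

Known: weight 7 with moment 7·517 = 3619.
Set Σw·y/Σw = 601: (3619 + 640w) = 601·(7 + w).
So w = (601·7 − 3619)/(640 − 601) = 588/39 ≈ 15.08.

w ≈ 15.1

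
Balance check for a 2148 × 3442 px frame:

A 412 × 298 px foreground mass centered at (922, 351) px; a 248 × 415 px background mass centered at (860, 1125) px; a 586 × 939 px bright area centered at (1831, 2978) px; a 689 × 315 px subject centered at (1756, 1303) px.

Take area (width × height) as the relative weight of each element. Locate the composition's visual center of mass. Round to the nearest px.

(1602, 2095)

Taking area as weight: foreground mass 412·298 = 122776, background mass 248·415 = 102920, bright area 586·939 = 550254, subject 689·315 = 217035. Sum 992985.
Σw·x = 122776·922 + 102920·860 + 550254·1831 + 217035·1756 = 1590339206, so x̄ = 1590339206/992985 ≈ 1601.57.
Σw·y = 122776·351 + 102920·1125 + 550254·2978 + 217035·1303 = 2080332393, so ȳ = 2080332393/992985 ≈ 2095.03.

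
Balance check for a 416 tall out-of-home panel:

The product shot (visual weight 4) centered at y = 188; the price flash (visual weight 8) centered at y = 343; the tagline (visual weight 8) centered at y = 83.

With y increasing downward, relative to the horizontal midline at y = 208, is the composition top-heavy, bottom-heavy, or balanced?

Σw = 4 + 8 + 8 = 20.
y: (4·188 + 8·343 + 8·83) / 20 = 4160 / 20 ≈ 208.00
208.00 = 208 exactly: balanced.

balanced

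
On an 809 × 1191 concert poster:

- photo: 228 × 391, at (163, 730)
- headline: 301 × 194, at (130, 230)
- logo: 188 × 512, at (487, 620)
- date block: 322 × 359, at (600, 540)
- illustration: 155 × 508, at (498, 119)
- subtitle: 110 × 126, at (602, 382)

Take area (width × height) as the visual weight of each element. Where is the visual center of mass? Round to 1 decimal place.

Areas → weights: photo 228·391 = 89148, headline 301·194 = 58394, logo 188·512 = 96256, date block 322·359 = 115598, illustration 155·508 = 78740, subtitle 110·126 = 13860; Σw = 451996.
Σw·x = 185914056; x̄ = 185914056/451996 ≈ 411.32.
y: moment 215274880 / weight 451996 ≈ 476.28

(411.3, 476.3)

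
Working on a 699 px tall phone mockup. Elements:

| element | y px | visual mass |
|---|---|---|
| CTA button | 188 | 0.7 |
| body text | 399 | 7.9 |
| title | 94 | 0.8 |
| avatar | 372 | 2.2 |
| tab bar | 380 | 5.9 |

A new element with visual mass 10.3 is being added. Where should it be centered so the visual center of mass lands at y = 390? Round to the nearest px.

y ≈ 429

New total weight: (0.7 + 7.9 + 0.8 + 2.2 + 5.9) + 10.3 = 27.8.
y: need Σw·y = 27.8·390 = 10842.0. Existing = 0.7·188 + 7.9·399 + 0.8·94 + 2.2·372 + 5.9·380 = 6419.3. Remainder 4422.7 / 10.3 ≈ 429.39.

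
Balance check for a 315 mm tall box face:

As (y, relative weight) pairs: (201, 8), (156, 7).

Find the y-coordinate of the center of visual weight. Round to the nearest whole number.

Weights sum to 8 + 7 = 15.
Σw·y = 8·201 + 7·156 = 2700, so ȳ = 2700/15 ≈ 180.00.

y ≈ 180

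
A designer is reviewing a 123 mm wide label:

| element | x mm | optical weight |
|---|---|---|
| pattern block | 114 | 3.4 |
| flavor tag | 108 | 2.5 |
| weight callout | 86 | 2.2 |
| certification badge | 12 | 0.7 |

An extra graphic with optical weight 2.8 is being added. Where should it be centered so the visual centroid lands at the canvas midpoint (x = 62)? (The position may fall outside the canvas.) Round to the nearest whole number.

After adding the extra graphic, total weight = 3.4 + 2.5 + 2.2 + 0.7 + 2.8 = 11.6.
x: target moment 11.6×62 = 719.2; current 3.4·114 + 2.5·108 + 2.2·86 + 0.7·12 = 855.2; the extra graphic supplies -136.0, so x = -136.0/2.8 ≈ -48.57.

x ≈ -49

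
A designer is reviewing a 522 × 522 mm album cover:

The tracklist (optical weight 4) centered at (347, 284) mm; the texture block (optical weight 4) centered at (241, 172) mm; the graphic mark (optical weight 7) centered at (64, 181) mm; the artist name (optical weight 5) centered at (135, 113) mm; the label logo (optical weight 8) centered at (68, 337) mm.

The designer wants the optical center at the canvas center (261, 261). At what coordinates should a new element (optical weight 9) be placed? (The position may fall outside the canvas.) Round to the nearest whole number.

New total weight: (4 + 4 + 7 + 5 + 8) + 9 = 37.
Along x: (4019 + 9·x) / 37 = 261 (existing moment 4·347 + 4·241 + 7·64 + 5·135 + 8·68 = 4019) ⇒ x = (9657 − 4019) / 9 ≈ 626.44.
Along y: (6352 + 9·y) / 37 = 261 (existing moment 4·284 + 4·172 + 7·181 + 5·113 + 8·337 = 6352) ⇒ y = (9657 − 6352) / 9 ≈ 367.22.

(626, 367)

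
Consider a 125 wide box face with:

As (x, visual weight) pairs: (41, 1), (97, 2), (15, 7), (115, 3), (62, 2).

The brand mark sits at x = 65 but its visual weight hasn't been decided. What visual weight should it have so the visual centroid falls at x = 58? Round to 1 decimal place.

w ≈ 8.7

Known weights sum to 1 + 2 + 7 + 3 + 2 = 15; their moment is 1·41 + 2·97 + 7·15 + 3·115 + 2·62 = 809.
For the centroid to hit 58: (809 + w·65) / (15 + w) = 58.
Solving: w = (58·15 − 809) / (65 − 58) = 61 / 7 ≈ 8.71.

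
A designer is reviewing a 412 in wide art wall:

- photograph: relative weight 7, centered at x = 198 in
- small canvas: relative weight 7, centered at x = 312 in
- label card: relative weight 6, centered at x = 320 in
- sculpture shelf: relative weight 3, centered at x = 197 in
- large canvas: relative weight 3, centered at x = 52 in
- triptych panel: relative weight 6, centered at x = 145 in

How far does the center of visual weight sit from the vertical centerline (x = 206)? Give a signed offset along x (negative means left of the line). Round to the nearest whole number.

Total weight = 7 + 7 + 6 + 3 + 3 + 6 = 32.
x-moment: 7·198 + 7·312 + 6·320 + 3·197 + 3·52 + 6·145 = 7107; centroid 7107/32 ≈ 222.09.
Difference: 222.09 − 206 ≈ 16.09.

≈ 16 in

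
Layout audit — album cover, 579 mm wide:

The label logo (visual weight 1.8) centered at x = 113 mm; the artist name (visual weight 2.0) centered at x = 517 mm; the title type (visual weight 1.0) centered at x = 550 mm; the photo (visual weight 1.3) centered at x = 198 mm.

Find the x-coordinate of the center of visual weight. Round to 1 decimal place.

Weights sum to 1.8 + 2.0 + 1.0 + 1.3 = 6.1.
x: (1.8·113 + 2.0·517 + 1.0·550 + 1.3·198) / 6.1 = 2044.8 / 6.1 ≈ 335.21

x ≈ 335.2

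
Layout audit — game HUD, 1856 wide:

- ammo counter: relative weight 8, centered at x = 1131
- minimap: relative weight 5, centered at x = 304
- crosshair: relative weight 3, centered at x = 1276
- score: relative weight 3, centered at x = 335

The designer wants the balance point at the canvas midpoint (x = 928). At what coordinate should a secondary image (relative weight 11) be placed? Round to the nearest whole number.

x ≈ 1131

New total weight: (8 + 5 + 3 + 3) + 11 = 30.
x: need Σw·x = 30·928 = 27840. Existing = 8·1131 + 5·304 + 3·1276 + 3·335 = 15401. Remainder 12439 / 11 ≈ 1130.82.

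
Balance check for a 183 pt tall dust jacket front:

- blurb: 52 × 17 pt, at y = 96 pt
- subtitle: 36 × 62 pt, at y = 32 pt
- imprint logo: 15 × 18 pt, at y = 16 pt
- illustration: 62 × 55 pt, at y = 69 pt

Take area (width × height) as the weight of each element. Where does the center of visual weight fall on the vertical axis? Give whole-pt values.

y ≈ 58

Areas: blurb 52·17 = 884, subtitle 36·62 = 2232, imprint logo 15·18 = 270, illustration 62·55 = 3410. Total weight = 6796.
y: (884·96 + 2232·32 + 270·16 + 3410·69) / 6796 = 395898 / 6796 ≈ 58.25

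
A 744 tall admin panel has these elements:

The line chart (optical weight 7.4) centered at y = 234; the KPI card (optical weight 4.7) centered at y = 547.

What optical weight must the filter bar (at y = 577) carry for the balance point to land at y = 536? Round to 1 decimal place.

Fixed elements: Σw = 7.4 + 4.7 = 12.1, Σw·y = 7.4·234 + 4.7·547 = 4302.5.
Balance at y = 536 requires (4302.5 + w·577) / (12.1 + w) = 536.
Rearranging, w·(577 − 536) = 536·12.1 − 4302.5 = 2183.1, so w ≈ 2183.1/41 = 53.25.

w ≈ 53.2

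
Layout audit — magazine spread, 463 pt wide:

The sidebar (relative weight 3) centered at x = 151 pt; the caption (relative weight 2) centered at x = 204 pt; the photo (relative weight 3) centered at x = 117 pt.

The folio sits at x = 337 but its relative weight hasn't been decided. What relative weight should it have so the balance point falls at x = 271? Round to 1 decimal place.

w ≈ 14.5

Existing Σw = 8 (3 + 2 + 3); existing moment 3·151 + 2·204 + 3·117 = 1212.
Balance at x = 271 requires (1212 + w·337) / (8 + w) = 271.
Rearranging, w·(337 − 271) = 271·8 − 1212 = 956, so w ≈ 956/66 = 14.48.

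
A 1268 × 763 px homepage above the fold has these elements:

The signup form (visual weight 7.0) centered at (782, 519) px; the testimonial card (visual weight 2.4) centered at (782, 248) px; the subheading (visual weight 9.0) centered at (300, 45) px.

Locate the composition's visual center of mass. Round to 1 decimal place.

(546.2, 251.8)

Total weight = 7.0 + 2.4 + 9.0 = 18.4.
x-moment: 7.0·782 + 2.4·782 + 9.0·300 = 10050.8; centroid 10050.8/18.4 ≈ 546.24.
y-moment: 7.0·519 + 2.4·248 + 9.0·45 = 4633.2; centroid 4633.2/18.4 ≈ 251.80.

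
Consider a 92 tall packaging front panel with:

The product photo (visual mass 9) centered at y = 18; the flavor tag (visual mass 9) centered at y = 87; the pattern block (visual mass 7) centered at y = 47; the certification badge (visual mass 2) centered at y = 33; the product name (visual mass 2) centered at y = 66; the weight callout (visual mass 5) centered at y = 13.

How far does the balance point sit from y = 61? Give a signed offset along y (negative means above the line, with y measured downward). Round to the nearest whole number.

≈ -16

Total weight = 9 + 9 + 7 + 2 + 2 + 5 = 34.
y: moment 1537 / weight 34 ≈ 45.21
Offset from y = 61: 45.21 − 61 ≈ -15.79.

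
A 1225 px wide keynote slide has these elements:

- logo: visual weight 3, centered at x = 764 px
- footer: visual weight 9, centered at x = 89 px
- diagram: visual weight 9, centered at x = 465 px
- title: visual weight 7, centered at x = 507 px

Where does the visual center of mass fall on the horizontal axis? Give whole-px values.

x ≈ 387

Σw = 3 + 9 + 9 + 7 = 28.
Σw·x = 3·764 + 9·89 + 9·465 + 7·507 = 10827, so x̄ = 10827/28 ≈ 386.68.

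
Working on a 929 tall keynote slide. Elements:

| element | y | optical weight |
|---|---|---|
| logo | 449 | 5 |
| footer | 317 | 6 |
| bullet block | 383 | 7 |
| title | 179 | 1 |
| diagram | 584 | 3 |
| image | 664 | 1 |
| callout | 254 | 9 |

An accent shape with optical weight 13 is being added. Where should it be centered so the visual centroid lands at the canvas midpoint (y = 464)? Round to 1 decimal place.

y ≈ 705.5

New total weight: (5 + 6 + 7 + 1 + 3 + 1 + 9) + 13 = 45.
y: need Σw·y = 45·464 = 20880. Existing = 5·449 + 6·317 + 7·383 + 1·179 + 3·584 + 1·664 + 9·254 = 11709. Remainder 9171 / 13 ≈ 705.46.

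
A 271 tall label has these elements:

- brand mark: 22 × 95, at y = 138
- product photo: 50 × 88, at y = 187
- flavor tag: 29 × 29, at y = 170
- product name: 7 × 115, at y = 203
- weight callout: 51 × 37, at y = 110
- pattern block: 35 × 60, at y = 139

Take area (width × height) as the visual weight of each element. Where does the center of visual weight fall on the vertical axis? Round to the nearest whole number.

y ≈ 158

Taking area as weight: brand mark 22·95 = 2090, product photo 50·88 = 4400, flavor tag 29·29 = 841, product name 7·115 = 805, weight callout 51·37 = 1887, pattern block 35·60 = 2100. Sum 12123.
Σw·y = 1917075; ȳ = 1917075/12123 ≈ 158.14.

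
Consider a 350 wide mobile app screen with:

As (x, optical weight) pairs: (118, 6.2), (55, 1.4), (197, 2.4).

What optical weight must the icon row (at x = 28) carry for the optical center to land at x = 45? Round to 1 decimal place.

Known weights sum to 6.2 + 1.4 + 2.4 = 10.0; their moment is 6.2·118 + 1.4·55 + 2.4·197 = 1281.4.
For the centroid to hit 45: (1281.4 + w·28) / (10.0 + w) = 45.
Solving: w = (45·10.0 − 1281.4) / (28 − 45) = -831.4 / -17 ≈ 48.91.

w ≈ 48.9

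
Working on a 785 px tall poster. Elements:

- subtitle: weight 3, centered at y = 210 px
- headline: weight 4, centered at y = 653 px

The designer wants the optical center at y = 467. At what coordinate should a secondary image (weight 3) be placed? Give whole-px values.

y ≈ 476

With the secondary image, Σw becomes 3 + 4 + 3 = 10.
y: target moment 10×467 = 4670; current 3·210 + 4·653 = 3242; the secondary image supplies 1428, so y = 1428/3 ≈ 476.00.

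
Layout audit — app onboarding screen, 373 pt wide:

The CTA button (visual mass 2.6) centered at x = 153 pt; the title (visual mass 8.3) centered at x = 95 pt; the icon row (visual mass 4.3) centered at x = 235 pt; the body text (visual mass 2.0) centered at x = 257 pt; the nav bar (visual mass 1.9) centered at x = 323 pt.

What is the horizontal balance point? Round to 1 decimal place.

Weights sum to 2.6 + 8.3 + 4.3 + 2.0 + 1.9 = 19.1.
x: (2.6·153 + 8.3·95 + 4.3·235 + 2.0·257 + 1.9·323) / 19.1 = 3324.5 / 19.1 ≈ 174.06

x ≈ 174.1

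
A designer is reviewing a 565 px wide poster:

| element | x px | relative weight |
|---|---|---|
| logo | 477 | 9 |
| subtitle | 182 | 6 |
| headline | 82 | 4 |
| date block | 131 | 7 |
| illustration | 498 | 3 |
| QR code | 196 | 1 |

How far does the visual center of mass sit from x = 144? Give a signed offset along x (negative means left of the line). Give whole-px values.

≈ 133 px

Total weight = 9 + 6 + 4 + 7 + 3 + 1 = 30.
x: (9·477 + 6·182 + 4·82 + 7·131 + 3·498 + 1·196) / 30 = 8320 / 30 ≈ 277.33
Against x = 144, that's 277.33 − 144 = 133.33.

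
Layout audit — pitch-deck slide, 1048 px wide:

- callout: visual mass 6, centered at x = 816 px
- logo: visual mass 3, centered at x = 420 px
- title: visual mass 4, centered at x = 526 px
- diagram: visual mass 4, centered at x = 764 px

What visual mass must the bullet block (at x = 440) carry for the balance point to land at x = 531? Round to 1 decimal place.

w ≈ 25.2

Fixed elements: Σw = 6 + 3 + 4 + 4 = 17, Σw·x = 6·816 + 3·420 + 4·526 + 4·764 = 11316.
Balance at x = 531 requires (11316 + w·440) / (17 + w) = 531.
Rearranging, w·(440 − 531) = 531·17 − 11316 = -2289, so w ≈ -2289/-91 = 25.15.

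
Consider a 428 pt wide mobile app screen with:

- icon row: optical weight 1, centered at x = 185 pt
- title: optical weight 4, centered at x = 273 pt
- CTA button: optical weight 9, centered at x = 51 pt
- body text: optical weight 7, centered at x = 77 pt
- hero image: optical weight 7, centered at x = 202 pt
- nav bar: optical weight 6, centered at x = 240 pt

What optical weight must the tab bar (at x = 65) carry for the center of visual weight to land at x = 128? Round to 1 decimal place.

w ≈ 12.3

Fixed elements: Σw = 1 + 4 + 9 + 7 + 7 + 6 = 34, Σw·x = 1·185 + 4·273 + 9·51 + 7·77 + 7·202 + 6·240 = 5129.
Balance at x = 128 requires (5129 + w·65) / (34 + w) = 128.
So w = (128·34 − 5129)/(65 − 128) = -777/-63 ≈ 12.33.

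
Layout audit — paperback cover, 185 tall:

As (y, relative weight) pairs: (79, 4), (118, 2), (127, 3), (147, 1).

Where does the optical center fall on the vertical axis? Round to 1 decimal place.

y ≈ 108.0

Σw = 4 + 2 + 3 + 1 = 10.
Σw·y = 4·79 + 2·118 + 3·127 + 1·147 = 1080, so ȳ = 1080/10 ≈ 108.00.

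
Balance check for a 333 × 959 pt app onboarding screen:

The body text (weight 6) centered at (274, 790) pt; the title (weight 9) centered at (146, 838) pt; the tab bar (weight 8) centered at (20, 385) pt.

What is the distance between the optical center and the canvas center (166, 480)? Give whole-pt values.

Σw = 6 + 9 + 8 = 23.
x-moment: 6·274 + 9·146 + 8·20 = 3118; centroid 3118/23 ≈ 135.57.
y-moment: 6·790 + 9·838 + 8·385 = 15362; centroid 15362/23 ≈ 667.91.
From (166, 480): dx = -30.43, dy = 187.91, so the distance is √(dx²+dy²) ≈ 190.36.

≈ 190 pt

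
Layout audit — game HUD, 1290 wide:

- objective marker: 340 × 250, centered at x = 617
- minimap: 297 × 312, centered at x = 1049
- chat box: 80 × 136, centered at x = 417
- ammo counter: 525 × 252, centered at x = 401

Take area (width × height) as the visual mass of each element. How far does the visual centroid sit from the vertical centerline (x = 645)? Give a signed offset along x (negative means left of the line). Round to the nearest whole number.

Taking area as weight: objective marker 340·250 = 85000, minimap 297·312 = 92664, chat box 80·136 = 10880, ammo counter 525·252 = 132300. Sum 320844.
x-moment: 85000·617 + 92664·1049 + 10880·417 + 132300·401 = 207238796; centroid 207238796/320844 ≈ 645.92.
Offset from x = 645: 645.92 − 645 ≈ 0.92.

≈ 1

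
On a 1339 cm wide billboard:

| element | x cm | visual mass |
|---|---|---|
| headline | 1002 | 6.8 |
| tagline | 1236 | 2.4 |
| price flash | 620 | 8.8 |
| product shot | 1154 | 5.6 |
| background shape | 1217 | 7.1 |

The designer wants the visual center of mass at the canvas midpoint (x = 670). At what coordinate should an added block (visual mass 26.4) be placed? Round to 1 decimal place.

x ≈ 299.9

New total weight: (6.8 + 2.4 + 8.8 + 5.6 + 7.1) + 26.4 = 57.1.
x: need Σw·x = 57.1·670 = 38257.0. Existing = 6.8·1002 + 2.4·1236 + 8.8·620 + 5.6·1154 + 7.1·1217 = 30339.1. Remainder 7917.9 / 26.4 ≈ 299.92.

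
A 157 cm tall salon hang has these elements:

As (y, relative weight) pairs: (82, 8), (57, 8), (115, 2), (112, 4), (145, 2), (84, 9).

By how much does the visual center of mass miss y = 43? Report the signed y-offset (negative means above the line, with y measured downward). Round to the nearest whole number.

Σw = 8 + 8 + 2 + 4 + 2 + 9 = 33.
y: moment 2836 / weight 33 ≈ 85.94
Against y = 43, that's 85.94 − 43 = 42.94.

≈ 43 cm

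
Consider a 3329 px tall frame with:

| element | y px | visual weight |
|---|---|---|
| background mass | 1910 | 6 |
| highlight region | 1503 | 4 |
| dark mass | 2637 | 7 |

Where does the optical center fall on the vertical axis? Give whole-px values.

Σw = 6 + 4 + 7 = 17.
y: (6·1910 + 4·1503 + 7·2637) / 17 = 35931 / 17 ≈ 2113.59

y ≈ 2114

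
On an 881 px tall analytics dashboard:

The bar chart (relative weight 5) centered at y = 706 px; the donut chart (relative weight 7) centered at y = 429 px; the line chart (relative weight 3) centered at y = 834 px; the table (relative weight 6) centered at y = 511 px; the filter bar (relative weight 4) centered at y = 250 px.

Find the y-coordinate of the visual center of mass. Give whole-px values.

Total weight = 5 + 7 + 3 + 6 + 4 = 25.
y: (5·706 + 7·429 + 3·834 + 6·511 + 4·250) / 25 = 13101 / 25 ≈ 524.04

y ≈ 524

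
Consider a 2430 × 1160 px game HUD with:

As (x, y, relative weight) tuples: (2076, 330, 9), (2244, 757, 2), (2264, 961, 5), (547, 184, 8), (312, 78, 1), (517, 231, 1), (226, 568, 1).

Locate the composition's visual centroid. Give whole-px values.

Weights sum to 9 + 2 + 5 + 8 + 1 + 1 + 1 = 27.
x-moment: 9·2076 + 2·2244 + 5·2264 + 8·547 + 1·312 + 1·517 + 1·226 = 39923; centroid 39923/27 ≈ 1478.63.
y-moment: 9·330 + 2·757 + 5·961 + 8·184 + 1·78 + 1·231 + 1·568 = 11638; centroid 11638/27 ≈ 431.04.

(1479, 431)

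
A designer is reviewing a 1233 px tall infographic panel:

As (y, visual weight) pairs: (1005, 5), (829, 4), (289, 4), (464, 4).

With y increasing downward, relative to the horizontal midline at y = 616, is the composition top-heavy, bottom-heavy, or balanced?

Weights sum to 5 + 4 + 4 + 4 = 17.
y: (5·1005 + 4·829 + 4·289 + 4·464) / 17 = 11353 / 17 ≈ 667.82
Since 667.8 is below (larger y than) 616, the composition reads bottom-heavy.

bottom-heavy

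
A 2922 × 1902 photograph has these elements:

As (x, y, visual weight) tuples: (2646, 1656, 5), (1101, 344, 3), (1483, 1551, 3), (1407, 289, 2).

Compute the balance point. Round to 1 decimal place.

Σw = 5 + 3 + 3 + 2 = 13.
x-moment: 5·2646 + 3·1101 + 3·1483 + 2·1407 = 23796; centroid 23796/13 ≈ 1830.46.
y-moment: 5·1656 + 3·344 + 3·1551 + 2·289 = 14543; centroid 14543/13 ≈ 1118.69.

(1830.5, 1118.7)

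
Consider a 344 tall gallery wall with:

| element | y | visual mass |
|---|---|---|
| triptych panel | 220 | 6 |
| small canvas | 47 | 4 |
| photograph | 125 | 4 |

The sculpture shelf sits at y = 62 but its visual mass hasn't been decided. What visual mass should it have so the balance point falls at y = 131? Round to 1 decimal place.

Known weights sum to 6 + 4 + 4 = 14; their moment is 6·220 + 4·47 + 4·125 = 2008.
For the centroid to hit 131: (2008 + w·62) / (14 + w) = 131.
So w = (131·14 − 2008)/(62 − 131) = -174/-69 ≈ 2.52.

w ≈ 2.5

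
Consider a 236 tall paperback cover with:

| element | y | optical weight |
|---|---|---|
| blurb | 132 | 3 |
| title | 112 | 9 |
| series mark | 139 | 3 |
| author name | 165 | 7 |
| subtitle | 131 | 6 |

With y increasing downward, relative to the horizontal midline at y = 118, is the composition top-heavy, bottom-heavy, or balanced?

Σw = 3 + 9 + 3 + 7 + 6 = 28.
y: (3·132 + 9·112 + 3·139 + 7·165 + 6·131) / 28 = 3762 / 28 ≈ 134.36
134.4 lies below (larger y than) the midline 118, so the layout is bottom-heavy.

bottom-heavy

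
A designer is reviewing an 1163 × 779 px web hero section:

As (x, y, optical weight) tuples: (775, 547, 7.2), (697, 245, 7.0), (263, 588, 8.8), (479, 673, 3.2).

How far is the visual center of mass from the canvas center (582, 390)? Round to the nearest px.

≈ 111 px

Total weight = 7.2 + 7.0 + 8.8 + 3.2 = 26.2.
x: (7.2·775 + 7.0·697 + 8.8·263 + 3.2·479) / 26.2 = 14306.2 / 26.2 ≈ 546.04
y: (7.2·547 + 7.0·245 + 8.8·588 + 3.2·673) / 26.2 = 12981.4 / 26.2 ≈ 495.47
Offset from (582, 390): Δx ≈ -35.96, Δy ≈ 105.47; distance = √(Δx² + Δy²) ≈ 111.44.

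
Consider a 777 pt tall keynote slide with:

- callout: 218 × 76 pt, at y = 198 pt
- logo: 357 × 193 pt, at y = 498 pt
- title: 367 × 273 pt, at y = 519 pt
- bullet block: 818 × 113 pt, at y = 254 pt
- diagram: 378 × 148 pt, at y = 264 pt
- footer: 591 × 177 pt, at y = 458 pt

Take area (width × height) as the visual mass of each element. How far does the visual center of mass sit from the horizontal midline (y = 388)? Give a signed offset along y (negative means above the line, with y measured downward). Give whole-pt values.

Taking area as weight: callout 218·76 = 16568, logo 357·193 = 68901, title 367·273 = 100191, bullet block 818·113 = 92434, diagram 378·148 = 55944, footer 591·177 = 104607. Sum 438645.
y-moment: 16568·198 + 68901·498 + 100191·519 + 92434·254 + 55944·264 + 104607·458 = 175749749; centroid 175749749/438645 ≈ 400.67.
Difference: 400.67 − 388 ≈ 12.67.

≈ 13 pt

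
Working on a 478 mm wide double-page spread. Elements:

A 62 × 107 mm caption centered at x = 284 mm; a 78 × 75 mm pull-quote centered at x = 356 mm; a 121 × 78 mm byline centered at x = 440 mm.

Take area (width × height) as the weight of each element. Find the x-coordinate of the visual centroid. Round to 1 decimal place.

x ≈ 370.4

Taking area as weight: caption 62·107 = 6634, pull-quote 78·75 = 5850, byline 121·78 = 9438. Sum 21922.
x: (6634·284 + 5850·356 + 9438·440) / 21922 = 8119376 / 21922 ≈ 370.38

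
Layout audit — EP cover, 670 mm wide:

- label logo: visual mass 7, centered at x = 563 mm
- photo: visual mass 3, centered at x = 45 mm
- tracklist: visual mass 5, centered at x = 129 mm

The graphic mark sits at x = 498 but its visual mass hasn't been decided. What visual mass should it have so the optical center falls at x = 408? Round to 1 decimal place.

Known weights sum to 7 + 3 + 5 = 15; their moment is 7·563 + 3·45 + 5·129 = 4721.
Balance at x = 408 requires (4721 + w·498) / (15 + w) = 408.
Rearranging, w·(498 − 408) = 408·15 − 4721 = 1399, so w ≈ 1399/90 = 15.54.

w ≈ 15.5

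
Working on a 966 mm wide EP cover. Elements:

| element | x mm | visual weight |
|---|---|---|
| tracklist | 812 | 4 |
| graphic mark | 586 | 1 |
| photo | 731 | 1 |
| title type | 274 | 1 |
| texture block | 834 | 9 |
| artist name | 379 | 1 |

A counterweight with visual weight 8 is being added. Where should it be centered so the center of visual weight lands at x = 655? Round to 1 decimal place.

New total weight: (4 + 1 + 1 + 1 + 9 + 1) + 8 = 25.
x: target moment 25×655 = 16375; current 4·812 + 1·586 + 1·731 + 1·274 + 9·834 + 1·379 = 12724; the counterweight supplies 3651, so x = 3651/8 ≈ 456.38.

x ≈ 456.4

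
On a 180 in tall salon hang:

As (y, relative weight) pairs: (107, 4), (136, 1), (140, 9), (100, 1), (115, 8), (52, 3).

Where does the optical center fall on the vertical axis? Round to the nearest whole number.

Weights sum to 4 + 1 + 9 + 1 + 8 + 3 = 26.
Σw·y = 4·107 + 1·136 + 9·140 + 1·100 + 8·115 + 3·52 = 3000, so ȳ = 3000/26 ≈ 115.38.

y ≈ 115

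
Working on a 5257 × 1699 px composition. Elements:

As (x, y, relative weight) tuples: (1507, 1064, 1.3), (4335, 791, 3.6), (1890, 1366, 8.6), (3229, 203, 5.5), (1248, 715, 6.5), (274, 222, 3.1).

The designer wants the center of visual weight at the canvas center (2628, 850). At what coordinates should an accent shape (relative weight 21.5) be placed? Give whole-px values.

New total weight: (1.3 + 3.6 + 8.6 + 5.5 + 6.5 + 3.1) + 21.5 = 50.1.
Along x: (60540.0 + 21.5·x) / 50.1 = 2628 (existing moment 1.3·1507 + 3.6·4335 + 8.6·1890 + 5.5·3229 + 6.5·1248 + 3.1·274 = 60540.0) ⇒ x = (131662.8 − 60540.0) / 21.5 ≈ 3308.04.
Along y: (22430.6 + 21.5·y) / 50.1 = 850 (existing moment 1.3·1064 + 3.6·791 + 8.6·1366 + 5.5·203 + 6.5·715 + 3.1·222 = 22430.6) ⇒ y = (42585.0 − 22430.6) / 21.5 ≈ 937.41.

(3308, 937)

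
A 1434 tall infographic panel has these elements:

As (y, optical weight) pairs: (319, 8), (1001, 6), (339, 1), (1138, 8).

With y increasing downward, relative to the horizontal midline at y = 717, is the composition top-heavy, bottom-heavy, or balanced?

bottom-heavy

Total weight = 8 + 6 + 1 + 8 = 23.
y: (8·319 + 6·1001 + 1·339 + 8·1138) / 23 = 18001 / 23 ≈ 782.65
782.7 lies below (larger y than) the midline 717, so the layout is bottom-heavy.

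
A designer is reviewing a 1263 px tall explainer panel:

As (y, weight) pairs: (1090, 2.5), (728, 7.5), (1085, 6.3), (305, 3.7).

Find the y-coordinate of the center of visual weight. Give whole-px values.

Weights sum to 2.5 + 7.5 + 6.3 + 3.7 = 20.0.
y-moment: 2.5·1090 + 7.5·728 + 6.3·1085 + 3.7·305 = 16149.0; centroid 16149.0/20.0 ≈ 807.45.

y ≈ 807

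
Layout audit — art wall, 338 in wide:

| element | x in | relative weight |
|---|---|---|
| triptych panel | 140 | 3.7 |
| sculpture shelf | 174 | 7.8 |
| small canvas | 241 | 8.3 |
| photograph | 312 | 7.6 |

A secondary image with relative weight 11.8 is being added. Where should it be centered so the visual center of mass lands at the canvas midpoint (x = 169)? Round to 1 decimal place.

x ≈ 32.0

New total weight: (3.7 + 7.8 + 8.3 + 7.6) + 11.8 = 39.2.
x: target moment 39.2×169 = 6624.8; current 3.7·140 + 7.8·174 + 8.3·241 + 7.6·312 = 6246.7; the secondary image supplies 378.1, so x = 378.1/11.8 ≈ 32.04.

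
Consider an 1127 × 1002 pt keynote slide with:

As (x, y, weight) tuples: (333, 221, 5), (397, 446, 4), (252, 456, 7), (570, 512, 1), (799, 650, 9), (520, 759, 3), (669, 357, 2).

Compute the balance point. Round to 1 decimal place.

(505.7, 497.9)

Total weight = 5 + 4 + 7 + 1 + 9 + 3 + 2 = 31.
x: moment 15676 / weight 31 ≈ 505.68
Σw·y = 15434; ȳ = 15434/31 ≈ 497.87.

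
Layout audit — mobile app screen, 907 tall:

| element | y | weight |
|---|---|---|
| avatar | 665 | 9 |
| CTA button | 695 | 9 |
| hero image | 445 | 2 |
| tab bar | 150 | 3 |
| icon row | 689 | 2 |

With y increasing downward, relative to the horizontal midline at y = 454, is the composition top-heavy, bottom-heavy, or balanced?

bottom-heavy

Σw = 9 + 9 + 2 + 3 + 2 = 25.
y: (9·665 + 9·695 + 2·445 + 3·150 + 2·689) / 25 = 14958 / 25 ≈ 598.32
598.3 lies below (larger y than) the midline 454, so the layout is bottom-heavy.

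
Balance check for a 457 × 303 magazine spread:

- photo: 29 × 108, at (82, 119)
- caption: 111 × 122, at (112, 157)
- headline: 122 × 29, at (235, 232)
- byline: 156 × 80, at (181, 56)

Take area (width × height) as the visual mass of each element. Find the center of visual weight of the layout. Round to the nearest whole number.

(149, 123)

Areas → weights: photo 29·108 = 3132, caption 111·122 = 13542, headline 122·29 = 3538, byline 156·80 = 12480; Σw = 32692.
Σw·x = 3132·82 + 13542·112 + 3538·235 + 12480·181 = 4863838, so x̄ = 4863838/32692 ≈ 148.78.
Σw·y = 3132·119 + 13542·157 + 3538·232 + 12480·56 = 4018498, so ȳ = 4018498/32692 ≈ 122.92.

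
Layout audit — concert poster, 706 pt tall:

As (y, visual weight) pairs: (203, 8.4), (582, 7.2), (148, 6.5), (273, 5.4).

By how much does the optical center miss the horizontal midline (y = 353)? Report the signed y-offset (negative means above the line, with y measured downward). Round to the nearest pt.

≈ -50 pt

Total weight = 8.4 + 7.2 + 6.5 + 5.4 = 27.5.
y: (8.4·203 + 7.2·582 + 6.5·148 + 5.4·273) / 27.5 = 8331.8 / 27.5 ≈ 302.97
Difference: 302.97 − 353 ≈ -50.03.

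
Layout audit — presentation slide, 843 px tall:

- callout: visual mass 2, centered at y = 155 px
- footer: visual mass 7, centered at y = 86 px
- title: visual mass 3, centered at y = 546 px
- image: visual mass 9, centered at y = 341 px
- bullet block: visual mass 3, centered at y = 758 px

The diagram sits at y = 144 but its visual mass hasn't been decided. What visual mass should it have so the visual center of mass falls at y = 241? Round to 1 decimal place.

w ≈ 21.7

Existing Σw = 24 (2 + 7 + 3 + 9 + 3); existing moment 2·155 + 7·86 + 3·546 + 9·341 + 3·758 = 7893.
For the centroid to hit 241: (7893 + w·144) / (24 + w) = 241.
So w = (241·24 − 7893)/(144 − 241) = -2109/-97 ≈ 21.74.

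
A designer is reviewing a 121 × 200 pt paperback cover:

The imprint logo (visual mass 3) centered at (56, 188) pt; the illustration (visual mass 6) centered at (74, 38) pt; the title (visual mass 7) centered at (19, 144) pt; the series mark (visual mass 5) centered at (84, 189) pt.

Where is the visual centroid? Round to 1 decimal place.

Weights sum to 3 + 6 + 7 + 5 = 21.
x: (3·56 + 6·74 + 7·19 + 5·84) / 21 = 1165 / 21 ≈ 55.48
y: (3·188 + 6·38 + 7·144 + 5·189) / 21 = 2745 / 21 ≈ 130.71

(55.5, 130.7)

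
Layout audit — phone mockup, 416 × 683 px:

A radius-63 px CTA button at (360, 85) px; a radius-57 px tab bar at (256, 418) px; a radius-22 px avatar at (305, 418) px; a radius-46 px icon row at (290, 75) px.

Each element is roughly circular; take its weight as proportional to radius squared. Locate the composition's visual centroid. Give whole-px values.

Weights ∝ r²: CTA button 63² = 3969, tab bar 57² = 3249, avatar 22² = 484, icon row 46² = 2116; Σw = 9818.
x-moment: 3969·360 + 3249·256 + 484·305 + 2116·290 = 3021844; centroid 3021844/9818 ≈ 307.79.
y-moment: 3969·85 + 3249·418 + 484·418 + 2116·75 = 2056459; centroid 2056459/9818 ≈ 209.46.

(308, 209)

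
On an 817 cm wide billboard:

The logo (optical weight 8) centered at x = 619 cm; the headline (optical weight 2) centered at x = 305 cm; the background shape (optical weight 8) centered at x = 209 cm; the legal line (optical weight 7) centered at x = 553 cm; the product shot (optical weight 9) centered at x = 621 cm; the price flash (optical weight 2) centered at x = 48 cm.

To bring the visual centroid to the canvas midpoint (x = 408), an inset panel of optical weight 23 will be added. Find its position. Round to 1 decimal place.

x ≈ 316.6

After adding the inset panel, total weight = 8 + 2 + 8 + 7 + 9 + 2 + 23 = 59.
x: target moment 59×408 = 24072; current 8·619 + 2·305 + 8·209 + 7·553 + 9·621 + 2·48 = 16790; the inset panel supplies 7282, so x = 7282/23 ≈ 316.61.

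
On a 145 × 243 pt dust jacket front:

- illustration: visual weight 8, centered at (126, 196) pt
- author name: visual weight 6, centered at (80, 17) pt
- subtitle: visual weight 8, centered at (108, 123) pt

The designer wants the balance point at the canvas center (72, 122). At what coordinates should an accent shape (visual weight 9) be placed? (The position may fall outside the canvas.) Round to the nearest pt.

(-13, 125)

With the accent shape, Σw becomes 8 + 6 + 8 + 9 = 31.
Along x: (2352 + 9·x) / 31 = 72 (existing moment 8·126 + 6·80 + 8·108 = 2352) ⇒ x = (2232 − 2352) / 9 ≈ -13.33.
Along y: (2654 + 9·y) / 31 = 122 (existing moment 8·196 + 6·17 + 8·123 = 2654) ⇒ y = (3782 − 2654) / 9 ≈ 125.33.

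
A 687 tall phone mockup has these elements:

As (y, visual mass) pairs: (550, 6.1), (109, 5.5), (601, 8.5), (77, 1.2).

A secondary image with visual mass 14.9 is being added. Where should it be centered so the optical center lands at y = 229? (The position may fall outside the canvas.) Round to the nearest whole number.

y ≈ -58

With the secondary image, Σw becomes 6.1 + 5.5 + 8.5 + 1.2 + 14.9 = 36.2.
y: target moment 36.2×229 = 8289.8; current 6.1·550 + 5.5·109 + 8.5·601 + 1.2·77 = 9155.4; the secondary image supplies -865.6, so y = -865.6/14.9 ≈ -58.09.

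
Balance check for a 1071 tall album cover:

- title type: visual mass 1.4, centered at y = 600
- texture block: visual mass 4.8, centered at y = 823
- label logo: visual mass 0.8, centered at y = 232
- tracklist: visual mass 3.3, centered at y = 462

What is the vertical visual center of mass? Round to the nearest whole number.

Total weight = 1.4 + 4.8 + 0.8 + 3.3 = 10.3.
Σw·y = 1.4·600 + 4.8·823 + 0.8·232 + 3.3·462 = 6500.6, so ȳ = 6500.6/10.3 ≈ 631.13.

y ≈ 631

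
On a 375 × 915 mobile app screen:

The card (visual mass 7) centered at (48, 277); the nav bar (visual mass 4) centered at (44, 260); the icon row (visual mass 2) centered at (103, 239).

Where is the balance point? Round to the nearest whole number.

(55, 266)

Weights sum to 7 + 4 + 2 = 13.
Σw·x = 7·48 + 4·44 + 2·103 = 718, so x̄ = 718/13 ≈ 55.23.
Σw·y = 7·277 + 4·260 + 2·239 = 3457, so ȳ = 3457/13 ≈ 265.92.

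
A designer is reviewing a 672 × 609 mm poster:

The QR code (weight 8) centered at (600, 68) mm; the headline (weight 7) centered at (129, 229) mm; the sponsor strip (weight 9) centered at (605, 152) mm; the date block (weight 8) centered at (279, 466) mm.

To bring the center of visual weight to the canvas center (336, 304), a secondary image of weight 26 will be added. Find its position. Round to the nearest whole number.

(235, 400)

New total weight: (8 + 7 + 9 + 8) + 26 = 58.
x: need Σw·x = 58·336 = 19488. Existing = 8·600 + 7·129 + 9·605 + 8·279 = 13380. Remainder 6108 / 26 ≈ 234.92.
y: need Σw·y = 58·304 = 17632. Existing = 8·68 + 7·229 + 9·152 + 8·466 = 7243. Remainder 10389 / 26 ≈ 399.58.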